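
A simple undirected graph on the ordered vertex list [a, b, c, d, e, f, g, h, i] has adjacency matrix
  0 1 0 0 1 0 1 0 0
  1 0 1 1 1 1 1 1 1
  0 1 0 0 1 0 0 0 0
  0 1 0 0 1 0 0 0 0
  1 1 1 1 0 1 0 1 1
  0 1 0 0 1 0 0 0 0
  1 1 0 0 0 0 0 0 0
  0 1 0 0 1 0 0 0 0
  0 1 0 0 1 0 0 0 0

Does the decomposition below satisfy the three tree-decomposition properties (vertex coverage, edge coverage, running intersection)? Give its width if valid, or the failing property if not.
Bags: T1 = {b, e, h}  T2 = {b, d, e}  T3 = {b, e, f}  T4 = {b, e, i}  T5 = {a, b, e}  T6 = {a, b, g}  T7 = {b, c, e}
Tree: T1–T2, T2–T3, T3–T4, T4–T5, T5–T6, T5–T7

Vertex coverage: the bags together contain {a, b, c, d, e, f, g, h, i}, the full vertex set. Edge coverage: each edge of G has both endpoints in at least one bag. Running intersection: for every vertex, the bags containing it form a connected subtree. All three properties hold, so this is a valid tree decomposition of width max|bag| − 1 = 2, and hence tw(G) ≤ 2.

Yes; width 2.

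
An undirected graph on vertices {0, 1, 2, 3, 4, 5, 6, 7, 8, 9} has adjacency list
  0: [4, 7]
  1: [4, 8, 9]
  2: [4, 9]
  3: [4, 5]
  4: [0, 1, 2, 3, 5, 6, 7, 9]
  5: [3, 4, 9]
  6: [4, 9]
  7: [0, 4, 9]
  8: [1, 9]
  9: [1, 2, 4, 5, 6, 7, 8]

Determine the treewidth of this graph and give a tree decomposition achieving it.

Treewidth 2.
One such decomposition:
Bags: B1 = {4, 6, 9}  B2 = {1, 4, 9}  B3 = {4, 7, 9}  B4 = {1, 8, 9}  B5 = {2, 4, 9}  B6 = {4, 5, 9}  B7 = {3, 4, 5}  B8 = {0, 4, 7}
Tree: B1–B2, B1–B3, B2–B4, B3–B5, B5–B6, B6–B7, B3–B8

The largest bag has 3 vertices, giving width 2; this decomposition certifies tw(G) ≤ 2. Conversely, {1, 8, 9} is a clique of size 3, and the vertices of any clique must share a bag in every tree decomposition; so some bag has ≥ 3 vertices and tw(G) ≥ 2. Combining the bounds, tw(G) = 2.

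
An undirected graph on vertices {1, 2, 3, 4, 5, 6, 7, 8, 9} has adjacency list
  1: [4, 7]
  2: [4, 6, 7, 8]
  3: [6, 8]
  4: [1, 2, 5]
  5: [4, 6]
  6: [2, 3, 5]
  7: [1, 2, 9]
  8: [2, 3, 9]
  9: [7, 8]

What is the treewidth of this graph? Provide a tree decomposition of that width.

Treewidth 3.
One optimal decomposition is:
Bags: B1 = {1, 7, 8, 9}  B2 = {1, 2, 7, 8}  B3 = {1, 2, 4, 8}  B4 = {2, 3, 4, 8}  B5 = {2, 3, 4, 6}  B6 = {3, 4, 5, 6}
Tree: B1–B2, B2–B3, B3–B4, B4–B5, B5–B6

The largest bag has 4 vertices, giving width 3; this decomposition certifies tw(G) ≤ 3. For the lower bound: the 4 vertex sets {1,7,9}, {8}, {2}, {3,4,5,6} are disjoint, each induces a connected subgraph, and every pair is joined by at least one edge of G. Contracting each set to a single vertex therefore yields K_{4} as a minor, and since treewidth is minor-monotone, tw(G) ≥ tw(K_{4}) = 3. Combining the bounds, tw(G) = 3.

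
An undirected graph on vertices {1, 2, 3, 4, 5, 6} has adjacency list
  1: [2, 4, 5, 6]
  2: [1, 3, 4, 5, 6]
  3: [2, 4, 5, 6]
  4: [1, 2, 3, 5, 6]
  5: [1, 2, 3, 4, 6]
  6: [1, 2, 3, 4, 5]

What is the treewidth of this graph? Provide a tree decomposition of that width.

Every bag has size at most 5, so the width is 5 − 1 = 4 and tw(G) ≤ 4. On the other hand G contains the 5-clique {1, 2, 4, 5, 6}. A clique must lie in a single bag of any decomposition, so no decomposition can have width below 4. Therefore the treewidth is 4.

Treewidth 4.
Bags: B1 = {1, 2, 4, 5, 6}  B2 = {2, 3, 4, 5, 6}
Tree: B1–B2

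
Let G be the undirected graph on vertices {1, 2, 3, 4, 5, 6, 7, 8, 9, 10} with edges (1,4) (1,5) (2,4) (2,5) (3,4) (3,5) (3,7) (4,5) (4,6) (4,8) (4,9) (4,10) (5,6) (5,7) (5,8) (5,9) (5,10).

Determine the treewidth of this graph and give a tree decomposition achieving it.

Every bag has size at most 3, so the width is 3 − 1 = 2 and tw(G) ≤ 2. On the other hand G contains the 3-clique {1, 4, 5}. A clique must lie in a single bag of any decomposition, so no decomposition can have width below 2. The upper and lower bounds meet at 2, so that is the treewidth.

Treewidth 2.
One optimal decomposition is:
Bags: B1 = {3, 4, 5}  B2 = {2, 4, 5}  B3 = {4, 5, 10}  B4 = {3, 5, 7}  B5 = {4, 5, 6}  B6 = {1, 4, 5}  B7 = {4, 5, 8}  B8 = {4, 5, 9}
Tree: B1–B2, B1–B3, B1–B4, B3–B5, B3–B6, B5–B7, B6–B8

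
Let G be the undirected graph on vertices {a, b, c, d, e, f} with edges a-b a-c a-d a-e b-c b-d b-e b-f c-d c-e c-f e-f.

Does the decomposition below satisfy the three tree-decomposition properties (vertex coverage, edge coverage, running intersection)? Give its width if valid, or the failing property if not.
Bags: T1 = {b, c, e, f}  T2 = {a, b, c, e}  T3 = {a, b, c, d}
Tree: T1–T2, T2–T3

Yes; width 3.

Checking the three conditions: (i) the bags cover all of {a, b, c, d, e, f}; (ii) for each edge, some bag contains both endpoints; (iii) the bags containing any fixed vertex form a subtree. All hold, so the decomposition is valid with width 4 − 1 = 3.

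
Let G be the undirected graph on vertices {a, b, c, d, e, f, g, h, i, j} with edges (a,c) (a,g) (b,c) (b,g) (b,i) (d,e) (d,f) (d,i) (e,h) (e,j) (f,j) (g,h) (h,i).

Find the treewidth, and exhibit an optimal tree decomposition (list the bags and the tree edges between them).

Treewidth 2.
One such decomposition:
Bags: B1 = {a, b, c}  B2 = {a, b, g}  B3 = {b, g, i}  B4 = {g, h, i}  B5 = {d, h, i}  B6 = {d, e, h}  B7 = {d, e, f}  B8 = {e, f, j}
Tree: B1–B2, B2–B3, B3–B4, B4–B5, B5–B6, B6–B7, B7–B8

Every bag has size at most 3, so the width is 3 − 1 = 2 and tw(G) ≤ 2. Since c–a–g–b–c is a cycle in G, G is not acyclic. Forests are exactly the graphs of treewidth ≤ 1, so tw(G) ≥ 2. Hence tw(G) = 2 exactly.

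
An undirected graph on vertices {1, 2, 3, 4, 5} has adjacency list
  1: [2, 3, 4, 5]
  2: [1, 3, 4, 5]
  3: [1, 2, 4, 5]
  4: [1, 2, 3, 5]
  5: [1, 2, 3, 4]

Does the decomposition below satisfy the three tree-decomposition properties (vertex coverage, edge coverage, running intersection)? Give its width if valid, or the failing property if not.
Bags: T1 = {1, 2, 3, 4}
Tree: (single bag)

No — vertex 5 appears in no bag.

A tree decomposition must satisfy three properties: every vertex lies in some bag; for every edge, both endpoints lie together in some bag; and for every vertex, the bags containing it form a connected subtree. Here vertex 5 appears in no bag, so the decomposition is invalid.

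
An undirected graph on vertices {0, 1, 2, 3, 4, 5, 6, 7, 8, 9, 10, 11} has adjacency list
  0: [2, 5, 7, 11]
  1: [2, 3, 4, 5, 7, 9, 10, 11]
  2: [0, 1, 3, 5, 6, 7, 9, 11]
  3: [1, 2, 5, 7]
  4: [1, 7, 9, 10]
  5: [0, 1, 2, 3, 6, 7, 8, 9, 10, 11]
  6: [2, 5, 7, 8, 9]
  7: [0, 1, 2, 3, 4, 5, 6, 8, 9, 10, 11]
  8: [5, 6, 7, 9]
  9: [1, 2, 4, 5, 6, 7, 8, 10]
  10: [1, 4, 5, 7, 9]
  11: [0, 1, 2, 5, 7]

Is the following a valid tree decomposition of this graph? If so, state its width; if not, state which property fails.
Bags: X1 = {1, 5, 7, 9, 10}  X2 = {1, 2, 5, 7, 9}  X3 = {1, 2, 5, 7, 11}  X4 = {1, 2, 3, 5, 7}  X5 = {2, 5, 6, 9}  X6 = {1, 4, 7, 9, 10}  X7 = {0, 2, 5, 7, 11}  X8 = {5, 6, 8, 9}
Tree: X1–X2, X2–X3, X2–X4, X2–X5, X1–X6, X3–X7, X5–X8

No — edge (7,6) lies in no bag.

A tree decomposition must satisfy three properties: every vertex lies in some bag; for every edge, both endpoints lie together in some bag; and for every vertex, the bags containing it form a connected subtree. Here edge (7,6) lies in no bag, so the decomposition is invalid.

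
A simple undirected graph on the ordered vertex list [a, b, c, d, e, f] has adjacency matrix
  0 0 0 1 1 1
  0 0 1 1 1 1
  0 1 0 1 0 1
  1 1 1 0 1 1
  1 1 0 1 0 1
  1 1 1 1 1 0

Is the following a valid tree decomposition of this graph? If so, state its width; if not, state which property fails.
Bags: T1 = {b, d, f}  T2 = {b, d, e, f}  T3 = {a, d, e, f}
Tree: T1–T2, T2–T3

A tree decomposition must satisfy three properties: every vertex lies in some bag; for every edge, both endpoints lie together in some bag; and for every vertex, the bags containing it form a connected subtree. Here vertex c appears in no bag, so the decomposition is invalid.

No — vertex c appears in no bag.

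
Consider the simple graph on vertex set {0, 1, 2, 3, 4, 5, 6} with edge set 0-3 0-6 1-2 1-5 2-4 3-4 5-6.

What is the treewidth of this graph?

2

A width-2 tree decomposition is:
Bags: B1 = {1, 2, 4}  B2 = {1, 4, 5}  B3 = {4, 5, 6}  B4 = {0, 4, 6}  B5 = {0, 3, 4}
Tree: B1–B2, B2–B3, B3–B4, B4–B5
Every bag has size at most 3, so the width is 3 − 1 = 2 and tw(G) ≤ 2. The edges 4–2–1–5–6–0–3–4 form a cycle, so G is not a tree and its treewidth is at least 2. Hence tw(G) = 2 exactly.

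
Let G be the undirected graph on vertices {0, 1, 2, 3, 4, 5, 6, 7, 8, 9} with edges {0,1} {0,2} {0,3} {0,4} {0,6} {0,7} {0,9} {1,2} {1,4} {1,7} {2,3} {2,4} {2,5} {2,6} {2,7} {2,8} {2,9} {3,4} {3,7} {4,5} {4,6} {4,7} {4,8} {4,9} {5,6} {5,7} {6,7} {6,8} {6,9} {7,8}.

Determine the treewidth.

4

A width-4 tree decomposition is:
Bags: B1 = {0, 2, 3, 4, 7}  B2 = {0, 2, 4, 6, 7}  B3 = {2, 4, 6, 7, 8}  B4 = {2, 4, 5, 6, 7}  B5 = {0, 2, 4, 6, 9}  B6 = {0, 1, 2, 4, 7}
Tree: B1–B2, B2–B3, B3–B4, B2–B5, B1–B6
The largest bag has 5 vertices, giving width 4; this decomposition certifies tw(G) ≤ 4. For the lower bound, the 5 vertices {0, 2, 4, 6, 9} are pairwise adjacent, and any tree decomposition puts a clique entirely inside one bag — forcing width ≥ 4. The upper and lower bounds meet at 4, so that is the treewidth.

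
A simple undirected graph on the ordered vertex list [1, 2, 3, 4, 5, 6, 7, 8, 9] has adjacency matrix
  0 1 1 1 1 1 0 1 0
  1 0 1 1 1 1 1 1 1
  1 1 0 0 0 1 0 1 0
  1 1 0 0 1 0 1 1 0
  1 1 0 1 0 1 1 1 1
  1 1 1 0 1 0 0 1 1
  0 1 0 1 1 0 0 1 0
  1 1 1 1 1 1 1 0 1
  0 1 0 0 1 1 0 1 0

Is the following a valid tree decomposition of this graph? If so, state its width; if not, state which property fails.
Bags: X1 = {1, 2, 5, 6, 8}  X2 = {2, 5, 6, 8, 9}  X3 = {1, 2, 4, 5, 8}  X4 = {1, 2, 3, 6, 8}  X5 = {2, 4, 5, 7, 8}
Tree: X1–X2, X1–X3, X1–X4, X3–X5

Yes; width 4.

Vertex coverage: the bags together contain {1, 2, 3, 4, 5, 6, 7, 8, 9}, the full vertex set. Edge coverage: each edge of G has both endpoints in at least one bag. Running intersection: for every vertex, the bags containing it form a connected subtree. All three properties hold, so this is a valid tree decomposition of width max|bag| − 1 = 4, and hence tw(G) ≤ 4.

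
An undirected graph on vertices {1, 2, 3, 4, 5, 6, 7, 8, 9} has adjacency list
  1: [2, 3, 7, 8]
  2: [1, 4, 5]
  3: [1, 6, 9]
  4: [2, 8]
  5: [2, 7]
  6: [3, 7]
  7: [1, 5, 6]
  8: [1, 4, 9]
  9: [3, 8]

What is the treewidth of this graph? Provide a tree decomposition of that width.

Every bag has size at most 4, so the width is 4 − 1 = 3 and tw(G) ≤ 3. For the lower bound: the 4 vertex sets {4,8,9}, {3}, {1}, {2,5,6,7} are disjoint, each induces a connected subgraph, and every pair is joined by at least one edge of G. Contracting each set to a single vertex therefore yields K_{4} as a minor, and since treewidth is minor-monotone, tw(G) ≥ tw(K_{4}) = 3. Combining the bounds, tw(G) = 3.

Treewidth 3.
One such decomposition:
Bags: B1 = {3, 4, 8, 9}  B2 = {1, 3, 4, 8}  B3 = {1, 2, 3, 4}  B4 = {1, 2, 3, 6}  B5 = {1, 2, 6, 7}  B6 = {2, 5, 6, 7}
Tree: B1–B2, B2–B3, B3–B4, B4–B5, B5–B6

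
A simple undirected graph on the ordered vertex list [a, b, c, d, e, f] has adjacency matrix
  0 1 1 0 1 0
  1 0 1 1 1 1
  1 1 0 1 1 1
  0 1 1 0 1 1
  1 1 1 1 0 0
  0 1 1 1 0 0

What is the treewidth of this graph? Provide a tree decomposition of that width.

Treewidth 3.
Bags: B1 = {b, c, d, f}  B2 = {b, c, d, e}  B3 = {a, b, c, e}
Tree: B1–B2, B2–B3

Every bag has size at most 4, so the width is 4 − 1 = 3 and tw(G) ≤ 3. For the lower bound, the 4 vertices {b, c, d, e} are pairwise adjacent, and any tree decomposition puts a clique entirely inside one bag — forcing width ≥ 3. Hence tw(G) = 3 exactly.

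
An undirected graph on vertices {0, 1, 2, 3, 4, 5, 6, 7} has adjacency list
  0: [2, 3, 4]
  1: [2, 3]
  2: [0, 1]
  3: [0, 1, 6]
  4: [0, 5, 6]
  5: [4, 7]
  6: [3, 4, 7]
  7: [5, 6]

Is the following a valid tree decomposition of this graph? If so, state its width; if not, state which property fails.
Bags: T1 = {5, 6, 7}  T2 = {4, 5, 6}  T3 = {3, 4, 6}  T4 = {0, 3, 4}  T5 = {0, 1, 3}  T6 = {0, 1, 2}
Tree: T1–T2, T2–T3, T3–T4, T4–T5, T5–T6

Yes; width 2.

Every vertex of G appears in some bag (union = {0, 1, 2, 3, 4, 5, 6, 7}); every edge is covered by a bag; and for each vertex v the set of bags containing v is connected in the bag tree. The decomposition is therefore valid. The largest bag has 3 vertices, so the width is 2.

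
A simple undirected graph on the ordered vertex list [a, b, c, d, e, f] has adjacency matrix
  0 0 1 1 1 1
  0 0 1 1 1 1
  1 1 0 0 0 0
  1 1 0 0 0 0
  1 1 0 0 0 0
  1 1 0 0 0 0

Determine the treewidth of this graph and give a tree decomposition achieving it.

Every bag has size at most 3, so the width is 3 − 1 = 2 and tw(G) ≤ 2. Since f–a–d–b–f is a cycle in G, G is not acyclic. Forests are exactly the graphs of treewidth ≤ 1, so tw(G) ≥ 2. Therefore the treewidth is 2.

Treewidth 2.
One such decomposition:
Bags: B1 = {a, b, f}  B2 = {a, b, d}  B3 = {a, b, c}  B4 = {a, b, e}
Tree: B1–B2, B2–B3, B3–B4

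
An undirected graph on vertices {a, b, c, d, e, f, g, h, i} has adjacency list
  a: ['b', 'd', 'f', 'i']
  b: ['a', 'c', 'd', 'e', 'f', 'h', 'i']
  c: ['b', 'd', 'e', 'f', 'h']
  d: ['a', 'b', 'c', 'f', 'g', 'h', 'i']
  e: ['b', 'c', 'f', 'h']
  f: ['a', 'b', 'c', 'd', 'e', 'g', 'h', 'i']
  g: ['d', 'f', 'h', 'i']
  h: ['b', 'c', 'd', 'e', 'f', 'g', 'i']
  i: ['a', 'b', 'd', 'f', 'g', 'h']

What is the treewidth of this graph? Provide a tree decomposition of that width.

Treewidth 4.
One optimal decomposition is:
Bags: B1 = {b, d, f, h, i}  B2 = {d, f, g, h, i}  B3 = {b, c, d, f, h}  B4 = {a, b, d, f, i}  B5 = {b, c, e, f, h}
Tree: B1–B2, B1–B3, B1–B4, B3–B5

The largest bag has 5 vertices, giving width 4; this decomposition certifies tw(G) ≤ 4. On the other hand G contains the 5-clique {d, f, g, h, i}. A clique must lie in a single bag of any decomposition, so no decomposition can have width below 4. The upper and lower bounds meet at 4, so that is the treewidth.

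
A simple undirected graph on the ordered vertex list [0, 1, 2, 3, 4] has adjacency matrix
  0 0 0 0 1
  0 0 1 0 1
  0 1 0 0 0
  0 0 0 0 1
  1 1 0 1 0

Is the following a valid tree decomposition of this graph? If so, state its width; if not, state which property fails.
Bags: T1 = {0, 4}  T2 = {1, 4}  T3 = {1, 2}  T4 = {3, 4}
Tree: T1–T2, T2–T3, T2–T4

Checking the three conditions: (i) the bags cover all of {0, 1, 2, 3, 4}; (ii) for each edge, some bag contains both endpoints; (iii) the bags containing any fixed vertex form a subtree. All hold, so the decomposition is valid with width 2 − 1 = 1.

Yes; width 1.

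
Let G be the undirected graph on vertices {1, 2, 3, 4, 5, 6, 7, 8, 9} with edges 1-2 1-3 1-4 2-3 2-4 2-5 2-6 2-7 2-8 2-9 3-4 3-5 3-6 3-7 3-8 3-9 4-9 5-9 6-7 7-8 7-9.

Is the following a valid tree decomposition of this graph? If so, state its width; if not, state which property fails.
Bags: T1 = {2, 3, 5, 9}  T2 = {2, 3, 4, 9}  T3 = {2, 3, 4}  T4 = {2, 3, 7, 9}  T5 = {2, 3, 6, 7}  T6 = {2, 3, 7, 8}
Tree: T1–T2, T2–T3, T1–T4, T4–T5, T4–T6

A tree decomposition must satisfy three properties: every vertex lies in some bag; for every edge, both endpoints lie together in some bag; and for every vertex, the bags containing it form a connected subtree. Here vertex 1 appears in no bag, so the decomposition is invalid.

No — vertex 1 appears in no bag.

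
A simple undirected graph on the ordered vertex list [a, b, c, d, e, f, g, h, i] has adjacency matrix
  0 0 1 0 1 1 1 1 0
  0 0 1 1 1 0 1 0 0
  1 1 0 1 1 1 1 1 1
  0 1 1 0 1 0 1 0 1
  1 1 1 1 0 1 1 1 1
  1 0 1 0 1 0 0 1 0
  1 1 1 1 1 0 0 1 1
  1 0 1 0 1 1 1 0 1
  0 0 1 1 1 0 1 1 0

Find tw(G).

4

A width-4 tree decomposition is:
Bags: B1 = {b, c, d, e, g}  B2 = {c, d, e, g, i}  B3 = {c, e, g, h, i}  B4 = {a, c, e, g, h}  B5 = {a, c, e, f, h}
Tree: B1–B2, B2–B3, B3–B4, B4–B5
The largest bag has 5 vertices, giving width 4; this decomposition certifies tw(G) ≤ 4. For the lower bound, the 5 vertices {b, c, d, e, g} are pairwise adjacent, and any tree decomposition puts a clique entirely inside one bag — forcing width ≥ 4. Hence tw(G) = 4 exactly.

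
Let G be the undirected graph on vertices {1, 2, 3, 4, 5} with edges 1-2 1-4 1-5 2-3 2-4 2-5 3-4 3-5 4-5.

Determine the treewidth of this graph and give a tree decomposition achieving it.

Treewidth 3.
One optimal decomposition is:
Bags: B1 = {1, 2, 4, 5}  B2 = {2, 3, 4, 5}
Tree: B1–B2

Each bag holds 4 vertices, so the decomposition has width 3, which upper-bounds the treewidth. Conversely, {1, 2, 4, 5} is a clique of size 4, and the vertices of any clique must share a bag in every tree decomposition; so some bag has ≥ 4 vertices and tw(G) ≥ 3. Therefore the treewidth is 3.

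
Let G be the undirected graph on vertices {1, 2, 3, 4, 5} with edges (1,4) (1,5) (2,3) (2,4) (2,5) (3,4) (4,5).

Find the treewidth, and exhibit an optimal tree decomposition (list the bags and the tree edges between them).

Treewidth 2.
Bags: B1 = {2, 3, 4}  B2 = {2, 4, 5}  B3 = {1, 4, 5}
Tree: B1–B2, B2–B3

Each bag holds 3 vertices, so the decomposition has width 2, which upper-bounds the treewidth. Conversely, {1, 4, 5} is a clique of size 3, and the vertices of any clique must share a bag in every tree decomposition; so some bag has ≥ 3 vertices and tw(G) ≥ 2. Hence tw(G) = 2 exactly.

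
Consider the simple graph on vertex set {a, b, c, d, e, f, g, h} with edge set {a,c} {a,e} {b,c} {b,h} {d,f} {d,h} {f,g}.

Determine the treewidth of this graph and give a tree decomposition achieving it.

The largest bag has 2 vertices, giving width 1; this decomposition certifies tw(G) ≤ 1. Since G has at least one edge (e.g. e–a), it is not an edgeless graph, so tw(G) ≥ 1. Combining the bounds, tw(G) = 1.

Treewidth 1.
One optimal decomposition is:
Bags: B1 = {a, e}  B2 = {a, c}  B3 = {b, c}  B4 = {b, h}  B5 = {d, h}  B6 = {d, f}  B7 = {f, g}
Tree: B1–B2, B2–B3, B3–B4, B4–B5, B5–B6, B6–B7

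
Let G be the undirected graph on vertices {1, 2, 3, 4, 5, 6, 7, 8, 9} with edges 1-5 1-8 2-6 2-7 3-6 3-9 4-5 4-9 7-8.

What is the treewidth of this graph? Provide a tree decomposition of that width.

Every bag has size at most 3, so the width is 3 − 1 = 2 and tw(G) ≤ 2. The edges 2–7–8–1–5–4–9–3–6–2 form a cycle, so G is not a tree and its treewidth is at least 2. The upper and lower bounds meet at 2, so that is the treewidth.

Treewidth 2.
One such decomposition:
Bags: B1 = {2, 7, 8}  B2 = {1, 2, 8}  B3 = {1, 2, 5}  B4 = {2, 4, 5}  B5 = {2, 4, 9}  B6 = {2, 3, 9}  B7 = {2, 3, 6}
Tree: B1–B2, B2–B3, B3–B4, B4–B5, B5–B6, B6–B7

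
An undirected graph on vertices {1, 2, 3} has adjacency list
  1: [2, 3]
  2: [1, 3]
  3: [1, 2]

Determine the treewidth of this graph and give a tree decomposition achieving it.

A single bag containing all 3 vertices is trivially a valid decomposition of width 2. For the lower bound, the 3 vertices {1, 2, 3} are pairwise adjacent, and any tree decomposition puts a clique entirely inside one bag — forcing width ≥ 2. The upper and lower bounds meet at 2, so that is the treewidth.

Treewidth 2.
One optimal decomposition is:
Bags: B1 = {1, 2, 3}
Tree: (single bag)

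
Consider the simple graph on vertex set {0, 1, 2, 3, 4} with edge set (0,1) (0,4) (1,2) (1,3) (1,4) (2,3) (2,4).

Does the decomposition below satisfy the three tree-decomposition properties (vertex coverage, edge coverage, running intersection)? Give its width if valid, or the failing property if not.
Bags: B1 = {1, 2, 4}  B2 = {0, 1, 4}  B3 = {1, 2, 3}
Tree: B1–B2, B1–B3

Yes; width 2.

Checking the three conditions: (i) the bags cover all of {0, 1, 2, 3, 4}; (ii) for each edge, some bag contains both endpoints; (iii) the bags containing any fixed vertex form a subtree. All hold, so the decomposition is valid with width 3 − 1 = 2.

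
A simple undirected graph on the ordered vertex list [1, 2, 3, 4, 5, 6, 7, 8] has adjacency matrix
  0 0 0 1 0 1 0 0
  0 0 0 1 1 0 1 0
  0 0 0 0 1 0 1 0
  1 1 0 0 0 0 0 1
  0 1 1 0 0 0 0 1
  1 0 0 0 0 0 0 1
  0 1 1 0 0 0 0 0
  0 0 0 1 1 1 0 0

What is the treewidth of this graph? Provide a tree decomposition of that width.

Treewidth 2.
One such decomposition:
Bags: B1 = {1, 6, 8}  B2 = {1, 4, 8}  B3 = {4, 5, 8}  B4 = {2, 4, 5}  B5 = {2, 3, 5}  B6 = {2, 3, 7}
Tree: B1–B2, B2–B3, B3–B4, B4–B5, B5–B6

Every bag has size at most 3, so the width is 3 − 1 = 2 and tw(G) ≤ 2. The edges 6–1–4–8–6 form a cycle, so G is not a tree and its treewidth is at least 2. Therefore the treewidth is 2.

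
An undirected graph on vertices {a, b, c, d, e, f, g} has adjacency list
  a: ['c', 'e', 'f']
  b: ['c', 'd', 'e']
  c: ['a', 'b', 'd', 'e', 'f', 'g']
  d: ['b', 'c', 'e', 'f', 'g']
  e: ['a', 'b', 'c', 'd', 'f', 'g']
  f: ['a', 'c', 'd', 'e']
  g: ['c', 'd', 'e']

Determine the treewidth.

3

A width-3 tree decomposition is:
Bags: B1 = {c, d, e, f}  B2 = {b, c, d, e}  B3 = {c, d, e, g}  B4 = {a, c, e, f}
Tree: B1–B2, B2–B3, B1–B4
Every bag has size at most 4, so the width is 4 − 1 = 3 and tw(G) ≤ 3. For the lower bound, the 4 vertices {c, d, e, g} are pairwise adjacent, and any tree decomposition puts a clique entirely inside one bag — forcing width ≥ 3. Therefore the treewidth is 3.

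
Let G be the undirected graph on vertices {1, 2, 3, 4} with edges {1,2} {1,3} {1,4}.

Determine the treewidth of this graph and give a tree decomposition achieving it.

The largest bag has 2 vertices, giving width 1; this decomposition certifies tw(G) ≤ 1. Since G has at least one edge (e.g. 2–1), it is not an edgeless graph, so tw(G) ≥ 1. Hence tw(G) = 1 exactly.

Treewidth 1.
Bags: B1 = {1, 2}  B2 = {1, 4}  B3 = {1, 3}
Tree: B1–B2, B1–B3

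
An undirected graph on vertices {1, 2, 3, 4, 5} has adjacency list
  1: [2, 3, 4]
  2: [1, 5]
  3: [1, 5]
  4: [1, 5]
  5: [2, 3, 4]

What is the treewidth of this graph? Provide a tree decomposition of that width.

Every bag has size at most 3, so the width is 3 − 1 = 2 and tw(G) ≤ 2. Since 5–2–1–4–5 is a cycle in G, G is not acyclic. Forests are exactly the graphs of treewidth ≤ 1, so tw(G) ≥ 2. Hence tw(G) = 2 exactly.

Treewidth 2.
Bags: B1 = {1, 2, 5}  B2 = {1, 4, 5}  B3 = {1, 3, 5}
Tree: B1–B2, B2–B3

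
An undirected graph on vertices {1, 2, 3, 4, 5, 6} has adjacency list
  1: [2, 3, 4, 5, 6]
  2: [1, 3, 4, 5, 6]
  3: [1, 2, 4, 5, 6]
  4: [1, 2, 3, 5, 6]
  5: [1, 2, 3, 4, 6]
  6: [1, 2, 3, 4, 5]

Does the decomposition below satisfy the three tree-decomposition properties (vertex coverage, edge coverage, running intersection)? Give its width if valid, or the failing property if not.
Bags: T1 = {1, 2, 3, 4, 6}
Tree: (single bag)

A tree decomposition must satisfy three properties: every vertex lies in some bag; for every edge, both endpoints lie together in some bag; and for every vertex, the bags containing it form a connected subtree. Here vertex 5 appears in no bag, so the decomposition is invalid.

No — vertex 5 appears in no bag.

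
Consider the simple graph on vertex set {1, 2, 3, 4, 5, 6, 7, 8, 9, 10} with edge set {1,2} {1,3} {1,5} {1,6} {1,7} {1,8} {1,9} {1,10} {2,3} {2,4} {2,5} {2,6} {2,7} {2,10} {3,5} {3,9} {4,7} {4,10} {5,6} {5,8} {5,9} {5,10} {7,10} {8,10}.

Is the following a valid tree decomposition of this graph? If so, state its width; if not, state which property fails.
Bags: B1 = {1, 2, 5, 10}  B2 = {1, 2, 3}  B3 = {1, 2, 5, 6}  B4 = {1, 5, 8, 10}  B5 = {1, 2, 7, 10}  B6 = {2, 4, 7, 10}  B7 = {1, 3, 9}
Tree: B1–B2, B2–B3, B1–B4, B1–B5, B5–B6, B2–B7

No — edge (5,3) lies in no bag.

A tree decomposition must satisfy three properties: every vertex lies in some bag; for every edge, both endpoints lie together in some bag; and for every vertex, the bags containing it form a connected subtree. Here edge (5,3) lies in no bag, so the decomposition is invalid.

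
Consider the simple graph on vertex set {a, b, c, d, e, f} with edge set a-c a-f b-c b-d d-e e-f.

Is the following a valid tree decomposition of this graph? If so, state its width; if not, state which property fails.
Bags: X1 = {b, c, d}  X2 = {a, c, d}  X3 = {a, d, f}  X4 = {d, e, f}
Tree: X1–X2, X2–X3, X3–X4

Yes; width 2.

Checking the three conditions: (i) the bags cover all of {a, b, c, d, e, f}; (ii) for each edge, some bag contains both endpoints; (iii) the bags containing any fixed vertex form a subtree. All hold, so the decomposition is valid with width 3 − 1 = 2.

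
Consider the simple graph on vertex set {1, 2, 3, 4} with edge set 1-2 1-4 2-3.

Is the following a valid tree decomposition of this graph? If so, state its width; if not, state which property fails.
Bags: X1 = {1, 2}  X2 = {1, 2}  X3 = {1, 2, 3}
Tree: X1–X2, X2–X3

No — vertex 4 appears in no bag.

A tree decomposition must satisfy three properties: every vertex lies in some bag; for every edge, both endpoints lie together in some bag; and for every vertex, the bags containing it form a connected subtree. Here vertex 4 appears in no bag, so the decomposition is invalid.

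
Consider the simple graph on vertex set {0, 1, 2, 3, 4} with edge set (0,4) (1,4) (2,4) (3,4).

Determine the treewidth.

1

A width-1 tree decomposition is:
Bags: B1 = {3, 4}  B2 = {2, 4}  B3 = {0, 4}  B4 = {1, 4}
Tree: B1–B2, B1–B3, B1–B4
Every bag has size at most 2, so the width is 2 − 1 = 1 and tw(G) ≤ 1. G has an edge, so its treewidth is at least 1. The upper and lower bounds meet at 1, so that is the treewidth.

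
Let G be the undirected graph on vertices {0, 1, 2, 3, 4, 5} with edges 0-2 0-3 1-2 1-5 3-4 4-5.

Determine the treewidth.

A width-2 tree decomposition is:
Bags: B1 = {3, 4, 5}  B2 = {0, 3, 5}  B3 = {0, 2, 5}  B4 = {1, 2, 5}
Tree: B1–B2, B2–B3, B3–B4
The largest bag has 3 vertices, giving width 2; this decomposition certifies tw(G) ≤ 2. Since 5–4–3–0–2–1–5 is a cycle in G, G is not acyclic. Forests are exactly the graphs of treewidth ≤ 1, so tw(G) ≥ 2. Hence tw(G) = 2 exactly.

2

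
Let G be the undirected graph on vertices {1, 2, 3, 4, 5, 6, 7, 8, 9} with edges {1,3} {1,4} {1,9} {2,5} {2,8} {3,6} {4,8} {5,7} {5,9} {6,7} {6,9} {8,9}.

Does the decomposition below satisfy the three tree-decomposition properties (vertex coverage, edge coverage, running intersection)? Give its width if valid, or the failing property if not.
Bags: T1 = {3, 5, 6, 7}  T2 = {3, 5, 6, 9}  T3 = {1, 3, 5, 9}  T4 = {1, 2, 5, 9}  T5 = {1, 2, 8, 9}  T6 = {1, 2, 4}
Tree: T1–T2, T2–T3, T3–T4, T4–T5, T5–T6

No — edge (8,4) lies in no bag.

A tree decomposition must satisfy three properties: every vertex lies in some bag; for every edge, both endpoints lie together in some bag; and for every vertex, the bags containing it form a connected subtree. Here edge (8,4) lies in no bag, so the decomposition is invalid.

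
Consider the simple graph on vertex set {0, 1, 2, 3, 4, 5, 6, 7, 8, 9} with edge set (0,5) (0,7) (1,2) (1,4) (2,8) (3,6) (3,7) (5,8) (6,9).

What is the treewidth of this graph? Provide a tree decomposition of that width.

The largest bag has 2 vertices, giving width 1; this decomposition certifies tw(G) ≤ 1. Any graph with an edge has treewidth ≥ 1, and G has the edge 9–6. The upper and lower bounds meet at 1, so that is the treewidth.

Treewidth 1.
One optimal decomposition is:
Bags: B1 = {6, 9}  B2 = {3, 6}  B3 = {3, 7}  B4 = {0, 7}  B5 = {0, 5}  B6 = {5, 8}  B7 = {2, 8}  B8 = {1, 2}  B9 = {1, 4}
Tree: B1–B2, B2–B3, B3–B4, B4–B5, B5–B6, B6–B7, B7–B8, B8–B9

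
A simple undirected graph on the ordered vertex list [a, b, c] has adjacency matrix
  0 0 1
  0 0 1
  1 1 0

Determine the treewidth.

1

A width-1 tree decomposition is:
Bags: B1 = {a, c}  B2 = {b, c}
Tree: B1–B2
Each bag holds 2 vertices, so the decomposition has width 1, which upper-bounds the treewidth. Any graph with an edge has treewidth ≥ 1, and G has the edge a–c. Therefore the treewidth is 1.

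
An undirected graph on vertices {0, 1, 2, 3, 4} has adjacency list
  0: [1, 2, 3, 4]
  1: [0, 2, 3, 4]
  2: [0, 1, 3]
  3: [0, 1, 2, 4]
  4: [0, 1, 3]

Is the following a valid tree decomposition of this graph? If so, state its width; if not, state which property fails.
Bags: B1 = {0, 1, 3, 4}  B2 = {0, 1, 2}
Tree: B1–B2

A tree decomposition must satisfy three properties: every vertex lies in some bag; for every edge, both endpoints lie together in some bag; and for every vertex, the bags containing it form a connected subtree. Here edge (3,2) lies in no bag, so the decomposition is invalid.

No — edge (3,2) lies in no bag.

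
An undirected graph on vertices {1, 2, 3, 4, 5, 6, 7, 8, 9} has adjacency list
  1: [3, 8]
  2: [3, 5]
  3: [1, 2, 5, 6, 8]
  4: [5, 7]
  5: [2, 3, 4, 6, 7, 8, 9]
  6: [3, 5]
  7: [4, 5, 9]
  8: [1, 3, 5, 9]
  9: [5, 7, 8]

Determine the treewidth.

2

A width-2 tree decomposition is:
Bags: B1 = {3, 5, 8}  B2 = {5, 8, 9}  B3 = {3, 5, 6}  B4 = {5, 7, 9}  B5 = {2, 3, 5}  B6 = {1, 3, 8}  B7 = {4, 5, 7}
Tree: B1–B2, B1–B3, B2–B4, B3–B5, B1–B6, B4–B7
Every bag has size at most 3, so the width is 3 − 1 = 2 and tw(G) ≤ 2. On the other hand G contains the 3-clique {1, 3, 8}. A clique must lie in a single bag of any decomposition, so no decomposition can have width below 2. Hence tw(G) = 2 exactly.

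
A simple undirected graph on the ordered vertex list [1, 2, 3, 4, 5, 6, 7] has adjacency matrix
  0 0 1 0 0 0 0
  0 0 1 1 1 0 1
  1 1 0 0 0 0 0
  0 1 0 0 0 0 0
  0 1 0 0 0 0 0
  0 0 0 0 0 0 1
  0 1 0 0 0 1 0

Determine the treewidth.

1

A width-1 tree decomposition is:
Bags: B1 = {2, 3}  B2 = {1, 3}  B3 = {2, 5}  B4 = {2, 7}  B5 = {2, 4}  B6 = {6, 7}
Tree: B1–B2, B1–B3, B3–B4, B4–B5, B4–B6
The largest bag has 2 vertices, giving width 1; this decomposition certifies tw(G) ≤ 1. Since G has at least one edge (e.g. 2–3), it is not an edgeless graph, so tw(G) ≥ 1. Hence tw(G) = 1 exactly.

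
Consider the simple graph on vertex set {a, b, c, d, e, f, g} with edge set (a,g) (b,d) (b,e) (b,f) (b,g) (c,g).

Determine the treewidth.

1

A width-1 tree decomposition is:
Bags: B1 = {b, g}  B2 = {b, f}  B3 = {b, e}  B4 = {c, g}  B5 = {b, d}  B6 = {a, g}
Tree: B1–B2, B2–B3, B1–B4, B1–B5, B1–B6
Each bag holds 2 vertices, so the decomposition has width 1, which upper-bounds the treewidth. G has an edge, so its treewidth is at least 1. The upper and lower bounds meet at 1, so that is the treewidth.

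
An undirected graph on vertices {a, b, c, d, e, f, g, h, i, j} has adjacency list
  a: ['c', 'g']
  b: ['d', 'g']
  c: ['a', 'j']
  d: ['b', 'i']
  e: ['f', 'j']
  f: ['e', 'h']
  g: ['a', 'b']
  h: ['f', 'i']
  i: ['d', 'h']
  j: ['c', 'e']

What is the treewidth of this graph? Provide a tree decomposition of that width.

Each bag holds 3 vertices, so the decomposition has width 2, which upper-bounds the treewidth. The edges a–g–b–d–i–h–f–e–j–c–a form a cycle, so G is not a tree and its treewidth is at least 2. The upper and lower bounds meet at 2, so that is the treewidth.

Treewidth 2.
One such decomposition:
Bags: B1 = {a, b, g}  B2 = {a, b, d}  B3 = {a, d, i}  B4 = {a, h, i}  B5 = {a, f, h}  B6 = {a, e, f}  B7 = {a, e, j}  B8 = {a, c, j}
Tree: B1–B2, B2–B3, B3–B4, B4–B5, B5–B6, B6–B7, B7–B8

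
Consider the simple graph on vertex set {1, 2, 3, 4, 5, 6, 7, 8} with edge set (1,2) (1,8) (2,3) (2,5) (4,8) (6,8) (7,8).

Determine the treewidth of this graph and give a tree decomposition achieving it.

The largest bag has 2 vertices, giving width 1; this decomposition certifies tw(G) ≤ 1. Any graph with an edge has treewidth ≥ 1, and G has the edge 1–8. Hence tw(G) = 1 exactly.

Treewidth 1.
Bags: B1 = {1, 8}  B2 = {6, 8}  B3 = {1, 2}  B4 = {4, 8}  B5 = {2, 5}  B6 = {2, 3}  B7 = {7, 8}
Tree: B1–B2, B1–B3, B2–B4, B3–B5, B3–B6, B1–B7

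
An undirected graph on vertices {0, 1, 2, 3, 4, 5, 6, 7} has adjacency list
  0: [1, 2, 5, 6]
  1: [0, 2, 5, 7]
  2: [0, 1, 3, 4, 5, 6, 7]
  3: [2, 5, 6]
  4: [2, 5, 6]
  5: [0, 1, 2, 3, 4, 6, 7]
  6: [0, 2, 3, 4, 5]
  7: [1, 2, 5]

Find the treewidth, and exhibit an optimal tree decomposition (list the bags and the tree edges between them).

Treewidth 3.
One such decomposition:
Bags: B1 = {2, 4, 5, 6}  B2 = {2, 3, 5, 6}  B3 = {0, 2, 5, 6}  B4 = {0, 1, 2, 5}  B5 = {1, 2, 5, 7}
Tree: B1–B2, B1–B3, B3–B4, B4–B5

Each bag holds 4 vertices, so the decomposition has width 3, which upper-bounds the treewidth. Conversely, {0, 1, 2, 5} is a clique of size 4, and the vertices of any clique must share a bag in every tree decomposition; so some bag has ≥ 4 vertices and tw(G) ≥ 3. Hence tw(G) = 3 exactly.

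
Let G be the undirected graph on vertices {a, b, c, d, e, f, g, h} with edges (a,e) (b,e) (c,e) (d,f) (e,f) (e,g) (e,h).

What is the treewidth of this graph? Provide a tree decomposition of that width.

The largest bag has 2 vertices, giving width 1; this decomposition certifies tw(G) ≤ 1. Since G has at least one edge (e.g. e–b), it is not an edgeless graph, so tw(G) ≥ 1. Therefore the treewidth is 1.

Treewidth 1.
One optimal decomposition is:
Bags: B1 = {b, e}  B2 = {e, f}  B3 = {e, g}  B4 = {e, h}  B5 = {d, f}  B6 = {c, e}  B7 = {a, e}
Tree: B1–B2, B2–B3, B3–B4, B2–B5, B3–B6, B6–B7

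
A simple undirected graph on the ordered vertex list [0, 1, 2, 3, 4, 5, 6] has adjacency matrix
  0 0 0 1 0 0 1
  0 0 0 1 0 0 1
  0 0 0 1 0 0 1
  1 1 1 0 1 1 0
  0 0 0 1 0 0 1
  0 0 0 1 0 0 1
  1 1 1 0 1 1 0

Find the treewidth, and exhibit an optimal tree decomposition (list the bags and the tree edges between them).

Treewidth 2.
One optimal decomposition is:
Bags: B1 = {2, 3, 6}  B2 = {0, 3, 6}  B3 = {1, 3, 6}  B4 = {3, 5, 6}  B5 = {3, 4, 6}
Tree: B1–B2, B2–B3, B3–B4, B4–B5

The largest bag has 3 vertices, giving width 2; this decomposition certifies tw(G) ≤ 2. The edges 6–2–3–0–6 form a cycle, so G is not a tree and its treewidth is at least 2. Therefore the treewidth is 2.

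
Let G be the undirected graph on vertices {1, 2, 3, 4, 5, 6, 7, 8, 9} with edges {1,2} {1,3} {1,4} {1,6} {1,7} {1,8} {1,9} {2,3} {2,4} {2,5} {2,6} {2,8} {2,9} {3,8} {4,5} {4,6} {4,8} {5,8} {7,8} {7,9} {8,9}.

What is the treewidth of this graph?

A width-3 tree decomposition is:
Bags: B1 = {2, 4, 5, 8}  B2 = {1, 2, 4, 8}  B3 = {1, 2, 4, 6}  B4 = {1, 2, 8, 9}  B5 = {1, 2, 3, 8}  B6 = {1, 7, 8, 9}
Tree: B1–B2, B2–B3, B2–B4, B4–B5, B4–B6
Every bag has size at most 4, so the width is 4 − 1 = 3 and tw(G) ≤ 3. Conversely, {1, 2, 8, 9} is a clique of size 4, and the vertices of any clique must share a bag in every tree decomposition; so some bag has ≥ 4 vertices and tw(G) ≥ 3. Combining the bounds, tw(G) = 3.

3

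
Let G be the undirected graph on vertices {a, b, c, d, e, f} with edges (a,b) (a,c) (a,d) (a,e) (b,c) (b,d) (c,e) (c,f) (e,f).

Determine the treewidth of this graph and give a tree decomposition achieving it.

Treewidth 2.
One such decomposition:
Bags: B1 = {a, b, c}  B2 = {a, c, e}  B3 = {a, b, d}  B4 = {c, e, f}
Tree: B1–B2, B1–B3, B2–B4

Each bag holds 3 vertices, so the decomposition has width 2, which upper-bounds the treewidth. Conversely, {a, b, d} is a clique of size 3, and the vertices of any clique must share a bag in every tree decomposition; so some bag has ≥ 3 vertices and tw(G) ≥ 2. Therefore the treewidth is 2.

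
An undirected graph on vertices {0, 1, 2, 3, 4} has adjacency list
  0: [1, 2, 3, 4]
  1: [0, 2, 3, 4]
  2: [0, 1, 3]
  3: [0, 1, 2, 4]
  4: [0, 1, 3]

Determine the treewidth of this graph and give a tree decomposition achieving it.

Every bag has size at most 4, so the width is 4 − 1 = 3 and tw(G) ≤ 3. For the lower bound, the 4 vertices {0, 1, 2, 3} are pairwise adjacent, and any tree decomposition puts a clique entirely inside one bag — forcing width ≥ 3. Combining the bounds, tw(G) = 3.

Treewidth 3.
Bags: B1 = {0, 1, 2, 3}  B2 = {0, 1, 3, 4}
Tree: B1–B2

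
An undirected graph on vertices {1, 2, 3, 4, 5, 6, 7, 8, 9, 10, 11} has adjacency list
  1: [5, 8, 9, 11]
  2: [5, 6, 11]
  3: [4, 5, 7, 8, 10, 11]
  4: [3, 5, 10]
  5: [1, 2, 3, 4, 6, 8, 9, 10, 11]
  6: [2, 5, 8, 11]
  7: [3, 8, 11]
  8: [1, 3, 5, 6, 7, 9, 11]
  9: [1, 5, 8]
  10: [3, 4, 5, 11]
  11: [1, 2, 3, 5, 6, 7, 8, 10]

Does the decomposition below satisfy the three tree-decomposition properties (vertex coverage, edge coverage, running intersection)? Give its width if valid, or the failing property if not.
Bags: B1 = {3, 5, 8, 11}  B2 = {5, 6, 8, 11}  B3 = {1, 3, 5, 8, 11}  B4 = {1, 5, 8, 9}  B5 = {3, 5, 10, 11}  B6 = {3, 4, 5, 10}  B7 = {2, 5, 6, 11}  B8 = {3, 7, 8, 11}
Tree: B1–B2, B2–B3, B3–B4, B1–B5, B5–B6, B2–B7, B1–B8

A tree decomposition must satisfy three properties: every vertex lies in some bag; for every edge, both endpoints lie together in some bag; and for every vertex, the bags containing it form a connected subtree. Here bags containing vertex 3 are not connected in the tree, so the decomposition is invalid.

No — bags containing vertex 3 are not connected in the tree.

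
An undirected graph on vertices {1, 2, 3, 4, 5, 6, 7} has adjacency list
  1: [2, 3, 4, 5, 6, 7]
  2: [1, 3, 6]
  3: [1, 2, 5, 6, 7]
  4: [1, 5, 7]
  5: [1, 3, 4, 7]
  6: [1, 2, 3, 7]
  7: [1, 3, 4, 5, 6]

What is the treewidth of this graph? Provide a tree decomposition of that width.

Treewidth 3.
One such decomposition:
Bags: B1 = {1, 3, 5, 7}  B2 = {1, 3, 6, 7}  B3 = {1, 4, 5, 7}  B4 = {1, 2, 3, 6}
Tree: B1–B2, B1–B3, B2–B4

Every bag has size at most 4, so the width is 4 − 1 = 3 and tw(G) ≤ 3. For the lower bound, the 4 vertices {1, 3, 5, 7} are pairwise adjacent, and any tree decomposition puts a clique entirely inside one bag — forcing width ≥ 3. The upper and lower bounds meet at 3, so that is the treewidth.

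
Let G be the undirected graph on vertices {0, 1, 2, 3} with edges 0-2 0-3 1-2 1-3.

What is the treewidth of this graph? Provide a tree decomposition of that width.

Each bag holds 3 vertices, so the decomposition has width 2, which upper-bounds the treewidth. For the lower bound, G contains the cycle 2–0–3–1–2, so G is not a forest; only forests have treewidth ≤ 1, hence tw(G) ≥ 2. Combining the bounds, tw(G) = 2.

Treewidth 2.
Bags: B1 = {0, 2, 3}  B2 = {1, 2, 3}
Tree: B1–B2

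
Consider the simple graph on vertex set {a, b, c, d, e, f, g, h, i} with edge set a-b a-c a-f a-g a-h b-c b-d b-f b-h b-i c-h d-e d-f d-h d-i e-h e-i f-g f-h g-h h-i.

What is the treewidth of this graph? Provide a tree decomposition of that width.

Treewidth 3.
One such decomposition:
Bags: B1 = {a, b, c, h}  B2 = {a, b, f, h}  B3 = {b, d, f, h}  B4 = {b, d, h, i}  B5 = {a, f, g, h}  B6 = {d, e, h, i}
Tree: B1–B2, B2–B3, B3–B4, B2–B5, B4–B6

Every bag has size at most 4, so the width is 4 − 1 = 3 and tw(G) ≤ 3. Conversely, {a, f, g, h} is a clique of size 4, and the vertices of any clique must share a bag in every tree decomposition; so some bag has ≥ 4 vertices and tw(G) ≥ 3. Combining the bounds, tw(G) = 3.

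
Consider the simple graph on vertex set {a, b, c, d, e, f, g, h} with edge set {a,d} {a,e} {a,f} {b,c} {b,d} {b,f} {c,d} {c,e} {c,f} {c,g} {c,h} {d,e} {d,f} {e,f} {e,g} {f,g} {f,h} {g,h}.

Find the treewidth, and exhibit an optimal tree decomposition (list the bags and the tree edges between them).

Treewidth 3.
Bags: B1 = {a, d, e, f}  B2 = {c, d, e, f}  B3 = {c, e, f, g}  B4 = {b, c, d, f}  B5 = {c, f, g, h}
Tree: B1–B2, B2–B3, B2–B4, B3–B5

The largest bag has 4 vertices, giving width 3; this decomposition certifies tw(G) ≤ 3. Conversely, {c, d, e, f} is a clique of size 4, and the vertices of any clique must share a bag in every tree decomposition; so some bag has ≥ 4 vertices and tw(G) ≥ 3. Hence tw(G) = 3 exactly.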